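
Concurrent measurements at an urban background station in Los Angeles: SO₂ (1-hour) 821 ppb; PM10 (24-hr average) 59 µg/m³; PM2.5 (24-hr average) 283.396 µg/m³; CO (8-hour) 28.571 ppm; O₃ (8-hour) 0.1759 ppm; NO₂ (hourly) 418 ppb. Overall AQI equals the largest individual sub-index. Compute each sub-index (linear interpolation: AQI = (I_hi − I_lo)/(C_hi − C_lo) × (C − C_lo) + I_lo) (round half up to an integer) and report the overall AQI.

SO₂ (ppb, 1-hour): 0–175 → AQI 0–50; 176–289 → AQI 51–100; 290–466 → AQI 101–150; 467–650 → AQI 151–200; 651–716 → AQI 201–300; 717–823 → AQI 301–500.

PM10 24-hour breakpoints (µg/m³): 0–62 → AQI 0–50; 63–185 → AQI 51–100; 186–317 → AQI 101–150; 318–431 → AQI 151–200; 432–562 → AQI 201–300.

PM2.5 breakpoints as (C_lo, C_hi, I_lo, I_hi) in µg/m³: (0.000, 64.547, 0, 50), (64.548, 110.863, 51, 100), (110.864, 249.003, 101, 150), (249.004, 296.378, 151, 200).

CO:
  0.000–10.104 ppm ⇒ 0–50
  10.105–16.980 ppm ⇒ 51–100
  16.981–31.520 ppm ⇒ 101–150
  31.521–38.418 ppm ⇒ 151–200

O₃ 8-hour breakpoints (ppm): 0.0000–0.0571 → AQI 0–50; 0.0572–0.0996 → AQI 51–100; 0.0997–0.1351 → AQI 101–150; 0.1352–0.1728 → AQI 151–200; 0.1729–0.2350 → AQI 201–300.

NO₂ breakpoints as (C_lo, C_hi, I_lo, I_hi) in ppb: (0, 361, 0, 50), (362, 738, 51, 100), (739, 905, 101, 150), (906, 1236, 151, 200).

SO₂ 821: bracket 717–823 → index 301–500; slope 199/106, offset 104.
AQI = 301 + 199/106·104 ≈ 496.25 ⇒ 496.
PM10: 59 ∈ [0, 62] ↔ index [0, 50].
0 + (59−0)·(50−0)/(62−0) = 0 + 59·50/62 ≈ 47.58, so AQI = 48.
PM2.5: row 249.004–296.378 (AQI 151–200). (200−151)·(283.396−249.004)/(296.378−249.004) + 151 = 49·34.392/47.374 + 151 ≈ 186.57 → 187.
CO 28.571: bracket 16.981–31.520 → index 101–150; slope 49/14.539, offset 11.590.
AQI = 101 + 49/14.539·11.590 ≈ 140.06 ⇒ 140.
O₃: row 0.1729–0.2350 (AQI 201–300). (300−201)·(0.1759−0.1729)/(0.2350−0.1729) + 201 = 99·0.0030/0.0621 + 201 ≈ 205.78 → 206.
NO₂ 418: bracket 362–738 → index 51–100; slope 49/376, offset 56.
AQI = 51 + 49/376·56 ≈ 58.30 ⇒ 58.
Sub-indices: SO₂→496, PM10→48, PM2.5→187, CO→140, O₃→206, NO₂→58. Overall AQI = max = 496; dominant pollutant is SO₂.
AQI 496: Hazardous.

496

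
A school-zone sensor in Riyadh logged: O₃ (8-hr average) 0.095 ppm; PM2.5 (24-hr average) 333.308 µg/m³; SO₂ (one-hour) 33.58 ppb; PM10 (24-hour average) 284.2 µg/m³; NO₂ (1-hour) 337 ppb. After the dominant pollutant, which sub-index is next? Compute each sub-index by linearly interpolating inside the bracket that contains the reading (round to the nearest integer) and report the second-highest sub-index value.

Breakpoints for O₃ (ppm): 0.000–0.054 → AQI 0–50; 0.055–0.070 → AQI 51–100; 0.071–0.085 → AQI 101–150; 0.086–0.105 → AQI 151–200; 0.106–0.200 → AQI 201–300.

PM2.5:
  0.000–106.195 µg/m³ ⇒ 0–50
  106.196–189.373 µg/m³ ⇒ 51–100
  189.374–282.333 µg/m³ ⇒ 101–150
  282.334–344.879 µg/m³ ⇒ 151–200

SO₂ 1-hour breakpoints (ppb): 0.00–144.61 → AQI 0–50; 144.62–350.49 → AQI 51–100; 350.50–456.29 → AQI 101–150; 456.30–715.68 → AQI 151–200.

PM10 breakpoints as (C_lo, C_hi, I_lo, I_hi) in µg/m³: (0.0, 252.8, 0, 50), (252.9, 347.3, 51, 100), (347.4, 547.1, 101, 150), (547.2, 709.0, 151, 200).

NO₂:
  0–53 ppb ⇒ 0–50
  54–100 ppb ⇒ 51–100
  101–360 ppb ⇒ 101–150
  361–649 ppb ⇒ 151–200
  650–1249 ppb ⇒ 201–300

O₃ 0.095: bracket 0.086–0.105 → index 151–200; slope 49/0.019, offset 0.009.
AQI = 151 + 49/0.019·0.009 ≈ 174.21 ⇒ 174.
PM2.5: 333.308 ∈ [282.334, 344.879] ↔ index [151, 200].
151 + (333.308−282.334)·(200−151)/(344.879−282.334) = 151 + 50.974·49/62.545 ≈ 190.93, so AQI = 191.
SO₂: 33.58 ∈ [0.00, 144.61] ↔ index [0, 50].
0 + (33.58−0.00)·(50−0)/(144.61−0.00) = 0 + 33.58·50/144.61 ≈ 11.61, so AQI = 12.
PM10: row 252.9–347.3 (AQI 51–100). (100−51)·(284.2−252.9)/(347.3−252.9) + 51 = 49·31.3/94.4 + 51 ≈ 67.25 → 67.
NO₂: 337 lies in 101–360, so I_lo=101, I_hi=150, C_lo=101, C_hi=360.
(150−101)/(360−101) × (337−101) + 101 = 49/259 × 236 + 101 ≈ 145.65 → 146.
Sub-indices: O₃→174, PM2.5→191, SO₂→12, PM10→67, NO₂→146. Ranked high→low: 191, 174, 146, 67, 12. Second-highest sub-index = 174.

174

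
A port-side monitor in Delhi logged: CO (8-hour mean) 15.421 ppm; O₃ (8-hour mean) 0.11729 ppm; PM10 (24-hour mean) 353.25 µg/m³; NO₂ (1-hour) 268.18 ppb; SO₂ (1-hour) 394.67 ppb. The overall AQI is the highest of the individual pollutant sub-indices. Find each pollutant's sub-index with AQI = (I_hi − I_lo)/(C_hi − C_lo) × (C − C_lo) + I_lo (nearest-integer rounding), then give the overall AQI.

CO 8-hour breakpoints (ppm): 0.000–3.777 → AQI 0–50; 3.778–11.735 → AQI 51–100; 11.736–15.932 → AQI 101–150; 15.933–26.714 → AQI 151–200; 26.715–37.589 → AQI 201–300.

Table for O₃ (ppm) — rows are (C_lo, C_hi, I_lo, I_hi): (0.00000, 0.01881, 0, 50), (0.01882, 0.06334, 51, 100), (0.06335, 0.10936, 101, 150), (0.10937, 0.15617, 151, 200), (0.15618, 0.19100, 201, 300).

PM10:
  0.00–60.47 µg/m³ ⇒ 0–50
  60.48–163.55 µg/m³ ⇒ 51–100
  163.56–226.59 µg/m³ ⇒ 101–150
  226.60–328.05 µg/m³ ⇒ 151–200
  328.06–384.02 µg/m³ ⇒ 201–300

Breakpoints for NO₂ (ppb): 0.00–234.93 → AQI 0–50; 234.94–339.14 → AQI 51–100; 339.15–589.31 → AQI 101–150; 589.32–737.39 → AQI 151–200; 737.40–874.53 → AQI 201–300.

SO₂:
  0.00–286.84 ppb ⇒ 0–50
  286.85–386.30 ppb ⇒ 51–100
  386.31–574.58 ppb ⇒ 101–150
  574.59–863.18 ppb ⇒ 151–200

246

CO: 15.421 lies in 11.736–15.932, so I_lo=101, I_hi=150, C_lo=11.736, C_hi=15.932.
(150−101)/(15.932−11.736) × (15.421−11.736) + 101 = 49/4.196 × 3.685 + 101 ≈ 144.03 → 144.
O₃ 0.11729: bracket 0.10937–0.15617 → index 151–200; slope 49/0.04680, offset 0.00792.
AQI = 151 + 49/0.04680·0.00792 ≈ 159.29 ⇒ 159.
PM10 353.25: bracket 328.06–384.02 → index 201–300; slope 99/55.96, offset 25.19.
AQI = 201 + 99/55.96·25.19 ≈ 245.56 ⇒ 246.
NO₂: row 234.94–339.14 (AQI 51–100). (100−51)·(268.18−234.94)/(339.14−234.94) + 51 = 49·33.24/104.20 + 51 ≈ 66.63 → 67.
SO₂: 394.67 ∈ [386.31, 574.58] ↔ index [101, 150].
101 + (394.67−386.31)·(150−101)/(574.58−386.31) = 101 + 8.36·49/188.27 ≈ 103.18, so AQI = 103.
Sub-indices: CO→144, O₃→159, PM10→246, NO₂→67, SO₂→103. Overall AQI = max = 246; dominant pollutant is PM10.
AQI 246: Very Unhealthy.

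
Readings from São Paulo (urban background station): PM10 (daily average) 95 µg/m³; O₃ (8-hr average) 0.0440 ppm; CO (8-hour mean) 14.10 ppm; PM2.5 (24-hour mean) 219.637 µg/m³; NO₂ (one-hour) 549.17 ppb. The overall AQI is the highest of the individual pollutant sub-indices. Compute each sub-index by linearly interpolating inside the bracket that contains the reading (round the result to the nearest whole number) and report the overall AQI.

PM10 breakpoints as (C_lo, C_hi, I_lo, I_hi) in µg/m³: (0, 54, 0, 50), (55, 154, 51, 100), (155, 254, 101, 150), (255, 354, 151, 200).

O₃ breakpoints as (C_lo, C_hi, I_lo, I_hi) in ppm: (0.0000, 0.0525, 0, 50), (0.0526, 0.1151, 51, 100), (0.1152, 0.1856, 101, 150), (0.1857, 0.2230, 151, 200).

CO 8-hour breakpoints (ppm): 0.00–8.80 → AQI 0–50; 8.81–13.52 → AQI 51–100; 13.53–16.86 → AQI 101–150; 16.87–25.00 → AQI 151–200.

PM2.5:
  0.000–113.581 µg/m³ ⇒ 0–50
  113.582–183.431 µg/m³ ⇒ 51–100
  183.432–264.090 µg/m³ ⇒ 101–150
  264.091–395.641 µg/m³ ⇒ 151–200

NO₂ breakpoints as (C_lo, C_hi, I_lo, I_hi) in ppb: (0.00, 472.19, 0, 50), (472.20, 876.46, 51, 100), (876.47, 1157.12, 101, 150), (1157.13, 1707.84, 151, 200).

PM10: 95 ∈ [55, 154] ↔ index [51, 100].
51 + (95−55)·(100−51)/(154−55) = 51 + 40·49/99 ≈ 70.80, so AQI = 71.
O₃: 0.0440 lies in 0.0000–0.0525, so I_lo=0, I_hi=50, C_lo=0.0000, C_hi=0.0525.
(50−0)/(0.0525−0.0000) × (0.0440−0.0000) + 0 = 50/0.0525 × 0.0440 + 0 ≈ 41.90 → 42.
CO: 14.10 lies in 13.53–16.86, so I_lo=101, I_hi=150, C_lo=13.53, C_hi=16.86.
(150−101)/(16.86−13.53) × (14.10−13.53) + 101 = 49/3.33 × 0.57 + 101 ≈ 109.39 → 109.
PM2.5: row 183.432–264.090 (AQI 101–150). (150−101)·(219.637−183.432)/(264.090−183.432) + 101 = 49·36.205/80.658 + 101 ≈ 122.99 → 123.
NO₂: 549.17 ∈ [472.20, 876.46] ↔ index [51, 100].
51 + (549.17−472.20)·(100−51)/(876.46−472.20) = 51 + 76.97·49/404.26 ≈ 60.33, so AQI = 60.
Sub-indices: PM10→71, O₃→42, CO→109, PM2.5→123, NO₂→60. Overall AQI = max = 123; dominant pollutant is PM2.5.

123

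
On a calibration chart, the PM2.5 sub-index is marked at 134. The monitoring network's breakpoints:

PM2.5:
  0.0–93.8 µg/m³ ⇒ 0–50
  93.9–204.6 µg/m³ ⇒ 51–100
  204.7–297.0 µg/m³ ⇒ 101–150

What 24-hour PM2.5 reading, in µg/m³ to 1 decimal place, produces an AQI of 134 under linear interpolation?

AQI 134 lies in the 101–150 band, which corresponds to 204.7–297.0 µg/m³.
C = 204.7 + (134−101)×(297.0−204.7)/(150−101) = 204.7 + 33×92.3/49 ≈ 266.861 µg/m³ → 266.9 µg/m³ to 1 dp.

266.9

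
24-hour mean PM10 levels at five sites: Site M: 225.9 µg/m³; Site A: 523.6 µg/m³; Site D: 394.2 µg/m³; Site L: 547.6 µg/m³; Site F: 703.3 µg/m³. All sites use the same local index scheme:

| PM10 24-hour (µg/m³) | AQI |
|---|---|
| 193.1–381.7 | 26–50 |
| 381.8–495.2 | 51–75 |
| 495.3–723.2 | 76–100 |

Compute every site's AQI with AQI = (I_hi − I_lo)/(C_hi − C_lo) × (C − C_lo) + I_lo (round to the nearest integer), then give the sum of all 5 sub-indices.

343

Site M: 225.9 lies in 193.1–381.7, so I_lo=26, I_hi=50, C_lo=193.1, C_hi=381.7.
(50−26)/(381.7−193.1) × (225.9−193.1) + 26 = 24/188.6 × 32.8 + 26 ≈ 30.17 → 30.
Site A: row 495.3–723.2 (AQI 76–100). (100−76)·(523.6−495.3)/(723.2−495.3) + 76 = 24·28.3/227.9 + 76 ≈ 78.98 → 79.
Site D: row 381.8–495.2 (AQI 51–75). (75−51)·(394.2−381.8)/(495.2−381.8) + 51 = 24·12.4/113.4 + 51 ≈ 53.62 → 54.
Site L: 547.6 lies in 495.3–723.2, so I_lo=76, I_hi=100, C_lo=495.3, C_hi=723.2.
(100−76)/(723.2−495.3) × (547.6−495.3) + 76 = 24/227.9 × 52.3 + 76 ≈ 81.51 → 82.
Site F: 703.3 ∈ [495.3, 723.2] ↔ index [76, 100].
76 + (703.3−495.3)·(100−76)/(723.2−495.3) = 76 + 208.0·24/227.9 ≈ 97.90, so AQI = 98.
AQIs: Site M=30, Site A=79, Site D=54, Site L=82, Site F=98. Sum = 30 + 79 + 54 + 82 + 98 = 343.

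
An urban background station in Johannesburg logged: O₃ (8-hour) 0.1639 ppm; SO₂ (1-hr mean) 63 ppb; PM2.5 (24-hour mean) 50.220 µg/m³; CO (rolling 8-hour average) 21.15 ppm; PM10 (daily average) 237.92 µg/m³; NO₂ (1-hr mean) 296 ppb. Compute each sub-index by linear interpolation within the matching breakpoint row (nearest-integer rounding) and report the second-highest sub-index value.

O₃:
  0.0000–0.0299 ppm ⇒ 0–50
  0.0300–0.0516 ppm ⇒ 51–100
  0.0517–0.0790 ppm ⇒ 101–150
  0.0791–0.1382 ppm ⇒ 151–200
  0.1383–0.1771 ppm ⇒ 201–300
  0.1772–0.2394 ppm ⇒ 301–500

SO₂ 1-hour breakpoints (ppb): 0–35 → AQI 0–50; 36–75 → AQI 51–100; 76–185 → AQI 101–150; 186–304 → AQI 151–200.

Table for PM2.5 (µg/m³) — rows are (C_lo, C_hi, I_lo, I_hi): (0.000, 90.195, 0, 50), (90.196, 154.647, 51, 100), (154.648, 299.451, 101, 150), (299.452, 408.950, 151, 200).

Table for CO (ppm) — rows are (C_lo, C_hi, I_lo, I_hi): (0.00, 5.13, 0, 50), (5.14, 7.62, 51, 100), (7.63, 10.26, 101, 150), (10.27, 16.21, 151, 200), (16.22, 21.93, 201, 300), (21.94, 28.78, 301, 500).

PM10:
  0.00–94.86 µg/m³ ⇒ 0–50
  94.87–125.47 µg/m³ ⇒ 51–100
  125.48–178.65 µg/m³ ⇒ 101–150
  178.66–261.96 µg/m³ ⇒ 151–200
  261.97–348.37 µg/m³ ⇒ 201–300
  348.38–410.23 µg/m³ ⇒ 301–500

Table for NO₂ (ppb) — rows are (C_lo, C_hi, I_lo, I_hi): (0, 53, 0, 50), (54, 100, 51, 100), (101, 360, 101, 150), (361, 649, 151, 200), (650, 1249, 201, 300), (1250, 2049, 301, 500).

266

O₃: row 0.1383–0.1771 (AQI 201–300). (300−201)·(0.1639−0.1383)/(0.1771−0.1383) + 201 = 99·0.0256/0.0388 + 201 ≈ 266.32 → 266.
SO₂ 63: bracket 36–75 → index 51–100; slope 49/39, offset 27.
AQI = 51 + 49/39·27 ≈ 84.92 ⇒ 85.
PM2.5 50.220: bracket 0.000–90.195 → index 0–50; slope 50/90.195, offset 50.220.
AQI = 0 + 50/90.195·50.220 ≈ 27.84 ⇒ 28.
CO: 21.15 ∈ [16.22, 21.93] ↔ index [201, 300].
201 + (21.15−16.22)·(300−201)/(21.93−16.22) = 201 + 4.93·99/5.71 ≈ 286.48, so AQI = 286.
PM10 237.92: bracket 178.66–261.96 → index 151–200; slope 49/83.30, offset 59.26.
AQI = 151 + 49/83.30·59.26 ≈ 185.86 ⇒ 186.
NO₂: row 101–360 (AQI 101–150). (150−101)·(296−101)/(360−101) + 101 = 49·195/259 + 101 ≈ 137.89 → 138.
Sub-indices: O₃→266, SO₂→85, PM2.5→28, CO→286, PM10→186, NO₂→138. Ranked high→low: 286, 266, 186, 138, 85, 28. Second-highest sub-index = 266.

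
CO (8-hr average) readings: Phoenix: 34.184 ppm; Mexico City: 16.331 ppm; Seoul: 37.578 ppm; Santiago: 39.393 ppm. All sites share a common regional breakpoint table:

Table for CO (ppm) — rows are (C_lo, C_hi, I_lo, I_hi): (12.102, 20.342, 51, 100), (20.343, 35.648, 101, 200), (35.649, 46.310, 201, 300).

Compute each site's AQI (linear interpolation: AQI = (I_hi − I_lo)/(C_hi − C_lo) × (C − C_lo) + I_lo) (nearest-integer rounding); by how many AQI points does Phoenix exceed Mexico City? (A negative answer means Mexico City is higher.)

115

Phoenix: 34.184 lies in 20.343–35.648, so I_lo=101, I_hi=200, C_lo=20.343, C_hi=35.648.
(200−101)/(35.648−20.343) × (34.184−20.343) + 101 = 99/15.305 × 13.841 + 101 ≈ 190.53 → 191.
Mexico City: 16.331 lies in 12.102–20.342, so I_lo=51, I_hi=100, C_lo=12.102, C_hi=20.342.
(100−51)/(20.342−12.102) × (16.331−12.102) + 51 = 49/8.240 × 4.229 + 51 ≈ 76.15 → 76.
Seoul: 37.578 ∈ [35.649, 46.310] ↔ index [201, 300].
201 + (37.578−35.649)·(300−201)/(46.310−35.649) = 201 + 1.929·99/10.661 ≈ 218.91, so AQI = 219.
Santiago: 39.393 lies in 35.649–46.310, so I_lo=201, I_hi=300, C_lo=35.649, C_hi=46.310.
(300−201)/(46.310−35.649) × (39.393−35.649) + 201 = 99/10.661 × 3.744 + 201 ≈ 235.77 → 236.
AQIs: Phoenix=191, Mexico City=76, Seoul=219, Santiago=236. Phoenix (191) − Mexico City (76) = 115.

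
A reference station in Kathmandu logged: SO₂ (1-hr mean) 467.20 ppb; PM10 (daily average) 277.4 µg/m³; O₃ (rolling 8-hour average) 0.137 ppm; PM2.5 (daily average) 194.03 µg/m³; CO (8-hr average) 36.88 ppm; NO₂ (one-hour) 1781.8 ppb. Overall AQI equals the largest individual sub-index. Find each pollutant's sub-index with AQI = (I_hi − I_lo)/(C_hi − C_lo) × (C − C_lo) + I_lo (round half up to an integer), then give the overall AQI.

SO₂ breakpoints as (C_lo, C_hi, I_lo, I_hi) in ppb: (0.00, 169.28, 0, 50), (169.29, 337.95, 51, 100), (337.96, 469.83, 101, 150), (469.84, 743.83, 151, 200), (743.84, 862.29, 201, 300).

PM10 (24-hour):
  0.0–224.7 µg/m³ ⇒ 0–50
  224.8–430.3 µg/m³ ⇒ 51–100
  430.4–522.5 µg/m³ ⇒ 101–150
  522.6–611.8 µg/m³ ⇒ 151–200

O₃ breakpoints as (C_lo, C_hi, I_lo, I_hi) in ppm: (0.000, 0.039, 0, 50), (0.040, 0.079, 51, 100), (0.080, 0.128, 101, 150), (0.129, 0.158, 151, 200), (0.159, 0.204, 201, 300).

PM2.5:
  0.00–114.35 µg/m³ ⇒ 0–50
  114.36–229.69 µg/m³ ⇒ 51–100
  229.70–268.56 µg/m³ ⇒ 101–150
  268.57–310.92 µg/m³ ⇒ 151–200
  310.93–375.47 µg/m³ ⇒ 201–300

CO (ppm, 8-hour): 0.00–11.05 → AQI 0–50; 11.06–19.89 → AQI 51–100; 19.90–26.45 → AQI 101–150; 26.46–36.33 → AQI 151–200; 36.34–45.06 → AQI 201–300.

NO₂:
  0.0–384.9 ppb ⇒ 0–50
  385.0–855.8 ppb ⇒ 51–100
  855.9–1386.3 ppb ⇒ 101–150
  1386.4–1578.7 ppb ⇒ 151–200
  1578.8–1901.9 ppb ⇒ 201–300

263

SO₂: 467.20 ∈ [337.96, 469.83] ↔ index [101, 150].
101 + (467.20−337.96)·(150−101)/(469.83−337.96) = 101 + 129.24·49/131.87 ≈ 149.02, so AQI = 149.
PM10: 277.4 ∈ [224.8, 430.3] ↔ index [51, 100].
51 + (277.4−224.8)·(100−51)/(430.3−224.8) = 51 + 52.6·49/205.5 ≈ 63.54, so AQI = 64.
O₃: 0.137 lies in 0.129–0.158, so I_lo=151, I_hi=200, C_lo=0.129, C_hi=0.158.
(200−151)/(0.158−0.129) × (0.137−0.129) + 151 = 49/0.029 × 0.008 + 151 ≈ 164.52 → 165.
PM2.5: row 114.36–229.69 (AQI 51–100). (100−51)·(194.03−114.36)/(229.69−114.36) + 51 = 49·79.67/115.33 + 51 ≈ 84.85 → 85.
CO: 36.88 lies in 36.34–45.06, so I_lo=201, I_hi=300, C_lo=36.34, C_hi=45.06.
(300−201)/(45.06−36.34) × (36.88−36.34) + 201 = 99/8.72 × 0.54 + 201 ≈ 207.13 → 207.
NO₂: 1781.8 ∈ [1578.8, 1901.9] ↔ index [201, 300].
201 + (1781.8−1578.8)·(300−201)/(1901.9−1578.8) = 201 + 203.0·99/323.1 ≈ 263.20, so AQI = 263.
Sub-indices: SO₂→149, PM10→64, O₃→165, PM2.5→85, CO→207, NO₂→263. Overall AQI = max = 263; dominant pollutant is NO₂.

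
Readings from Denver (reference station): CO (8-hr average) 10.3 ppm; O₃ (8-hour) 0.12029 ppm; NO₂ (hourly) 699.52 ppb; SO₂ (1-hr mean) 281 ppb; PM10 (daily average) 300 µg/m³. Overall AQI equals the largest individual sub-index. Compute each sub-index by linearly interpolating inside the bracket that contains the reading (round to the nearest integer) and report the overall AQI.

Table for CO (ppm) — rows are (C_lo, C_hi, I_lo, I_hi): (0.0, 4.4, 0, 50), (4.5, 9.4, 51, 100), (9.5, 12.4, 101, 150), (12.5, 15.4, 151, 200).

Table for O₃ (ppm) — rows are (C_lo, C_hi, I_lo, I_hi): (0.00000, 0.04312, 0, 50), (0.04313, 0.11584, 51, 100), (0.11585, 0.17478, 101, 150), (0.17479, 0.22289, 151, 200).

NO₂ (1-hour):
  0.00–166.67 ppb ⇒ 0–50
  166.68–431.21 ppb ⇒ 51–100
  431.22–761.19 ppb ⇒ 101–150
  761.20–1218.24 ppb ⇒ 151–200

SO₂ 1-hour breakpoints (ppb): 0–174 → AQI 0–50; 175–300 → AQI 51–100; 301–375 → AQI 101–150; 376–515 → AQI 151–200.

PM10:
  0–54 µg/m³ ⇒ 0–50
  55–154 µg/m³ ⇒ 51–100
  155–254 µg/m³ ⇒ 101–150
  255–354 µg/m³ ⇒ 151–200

CO: 10.3 ∈ [9.5, 12.4] ↔ index [101, 150].
101 + (10.3−9.5)·(150−101)/(12.4−9.5) = 101 + 0.8·49/2.9 ≈ 114.52, so AQI = 115.
O₃: 0.12029 ∈ [0.11585, 0.17478] ↔ index [101, 150].
101 + (0.12029−0.11585)·(150−101)/(0.17478−0.11585) = 101 + 0.00444·49/0.05893 ≈ 104.69, so AQI = 105.
NO₂: 699.52 ∈ [431.22, 761.19] ↔ index [101, 150].
101 + (699.52−431.22)·(150−101)/(761.19−431.22) = 101 + 268.30·49/329.97 ≈ 140.84, so AQI = 141.
SO₂: row 175–300 (AQI 51–100). (100−51)·(281−175)/(300−175) + 51 = 49·106/125 + 51 ≈ 92.55 → 93.
PM10 300: bracket 255–354 → index 151–200; slope 49/99, offset 45.
AQI = 151 + 49/99·45 ≈ 173.27 ⇒ 173.
Sub-indices: CO→115, O₃→105, NO₂→141, SO₂→93, PM10→173. Overall AQI = max = 173; dominant pollutant is PM10.

173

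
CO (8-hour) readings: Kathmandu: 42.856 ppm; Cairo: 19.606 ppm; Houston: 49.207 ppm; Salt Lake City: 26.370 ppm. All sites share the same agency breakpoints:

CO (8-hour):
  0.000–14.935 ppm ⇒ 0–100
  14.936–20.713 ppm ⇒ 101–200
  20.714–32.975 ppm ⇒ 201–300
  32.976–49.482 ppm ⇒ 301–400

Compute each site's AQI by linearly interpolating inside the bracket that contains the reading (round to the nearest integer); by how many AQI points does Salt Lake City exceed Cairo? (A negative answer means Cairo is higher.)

Kathmandu: row 32.976–49.482 (AQI 301–400). (400−301)·(42.856−32.976)/(49.482−32.976) + 301 = 99·9.880/16.506 + 301 ≈ 360.26 → 360.
Cairo: row 14.936–20.713 (AQI 101–200). (200−101)·(19.606−14.936)/(20.713−14.936) + 101 = 99·4.670/5.777 + 101 ≈ 181.03 → 181.
Houston: 49.207 lies in 32.976–49.482, so I_lo=301, I_hi=400, C_lo=32.976, C_hi=49.482.
(400−301)/(49.482−32.976) × (49.207−32.976) + 301 = 99/16.506 × 16.231 + 301 ≈ 398.35 → 398.
Salt Lake City 26.370: bracket 20.714–32.975 → index 201–300; slope 99/12.261, offset 5.656.
AQI = 201 + 99/12.261·5.656 ≈ 246.67 ⇒ 247.
AQIs: Kathmandu=360, Cairo=181, Houston=398, Salt Lake City=247. Salt Lake City (247) − Cairo (181) = 66.

66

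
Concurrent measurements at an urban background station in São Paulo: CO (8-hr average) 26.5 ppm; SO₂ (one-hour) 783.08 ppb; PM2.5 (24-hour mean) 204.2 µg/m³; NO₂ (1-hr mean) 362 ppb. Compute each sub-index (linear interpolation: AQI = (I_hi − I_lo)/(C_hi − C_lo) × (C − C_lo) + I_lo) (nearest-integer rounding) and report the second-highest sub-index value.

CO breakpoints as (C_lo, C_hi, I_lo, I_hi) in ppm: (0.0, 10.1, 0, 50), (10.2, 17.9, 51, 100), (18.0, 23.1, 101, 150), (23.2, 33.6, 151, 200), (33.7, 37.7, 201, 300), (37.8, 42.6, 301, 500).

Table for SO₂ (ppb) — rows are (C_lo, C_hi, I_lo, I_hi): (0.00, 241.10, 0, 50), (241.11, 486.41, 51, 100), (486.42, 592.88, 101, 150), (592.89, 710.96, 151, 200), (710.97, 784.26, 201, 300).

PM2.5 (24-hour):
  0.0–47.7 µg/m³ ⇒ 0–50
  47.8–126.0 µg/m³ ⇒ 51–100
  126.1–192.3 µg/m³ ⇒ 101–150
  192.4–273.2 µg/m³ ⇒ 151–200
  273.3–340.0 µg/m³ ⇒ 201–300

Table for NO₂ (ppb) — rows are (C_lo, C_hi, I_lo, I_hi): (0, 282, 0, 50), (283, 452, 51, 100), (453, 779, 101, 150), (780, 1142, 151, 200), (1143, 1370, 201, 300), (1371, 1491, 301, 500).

167

CO: row 23.2–33.6 (AQI 151–200). (200−151)·(26.5−23.2)/(33.6−23.2) + 151 = 49·3.3/10.4 + 151 ≈ 166.55 → 167.
SO₂: 783.08 lies in 710.97–784.26, so I_lo=201, I_hi=300, C_lo=710.97, C_hi=784.26.
(300−201)/(784.26−710.97) × (783.08−710.97) + 201 = 99/73.29 × 72.11 + 201 ≈ 298.41 → 298.
PM2.5: 204.2 lies in 192.4–273.2, so I_lo=151, I_hi=200, C_lo=192.4, C_hi=273.2.
(200−151)/(273.2−192.4) × (204.2−192.4) + 151 = 49/80.8 × 11.8 + 151 ≈ 158.16 → 158.
NO₂ 362: bracket 283–452 → index 51–100; slope 49/169, offset 79.
AQI = 51 + 49/169·79 ≈ 73.91 ⇒ 74.
Sub-indices: CO→167, SO₂→298, PM2.5→158, NO₂→74. Ranked high→low: 298, 167, 158, 74. Second-highest sub-index = 167.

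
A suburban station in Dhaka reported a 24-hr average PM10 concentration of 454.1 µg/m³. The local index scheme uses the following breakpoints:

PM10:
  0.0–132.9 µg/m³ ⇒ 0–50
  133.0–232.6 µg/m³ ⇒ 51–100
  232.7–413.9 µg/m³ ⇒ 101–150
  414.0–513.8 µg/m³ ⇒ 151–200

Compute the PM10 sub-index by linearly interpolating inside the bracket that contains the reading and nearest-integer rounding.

171

PM10: 454.1 ∈ [414.0, 513.8] ↔ index [151, 200].
151 + (454.1−414.0)·(200−151)/(513.8−414.0) = 151 + 40.1·49/99.8 ≈ 170.69, so AQI = 171.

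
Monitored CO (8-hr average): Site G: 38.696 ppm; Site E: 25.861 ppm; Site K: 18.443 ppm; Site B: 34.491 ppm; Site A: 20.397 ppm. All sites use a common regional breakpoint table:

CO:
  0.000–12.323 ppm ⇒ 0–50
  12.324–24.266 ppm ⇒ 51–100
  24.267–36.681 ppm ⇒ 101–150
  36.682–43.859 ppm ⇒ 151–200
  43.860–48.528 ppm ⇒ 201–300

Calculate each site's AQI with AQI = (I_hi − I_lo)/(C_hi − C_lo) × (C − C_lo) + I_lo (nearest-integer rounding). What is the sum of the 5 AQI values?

573

Site G: 38.696 lies in 36.682–43.859, so I_lo=151, I_hi=200, C_lo=36.682, C_hi=43.859.
(200−151)/(43.859−36.682) × (38.696−36.682) + 151 = 49/7.177 × 2.014 + 151 ≈ 164.75 → 165.
Site E: 25.861 ∈ [24.267, 36.681] ↔ index [101, 150].
101 + (25.861−24.267)·(150−101)/(36.681−24.267) = 101 + 1.594·49/12.414 ≈ 107.29, so AQI = 107.
Site K 18.443: bracket 12.324–24.266 → index 51–100; slope 49/11.942, offset 6.119.
AQI = 51 + 49/11.942·6.119 ≈ 76.11 ⇒ 76.
Site B 34.491: bracket 24.267–36.681 → index 101–150; slope 49/12.414, offset 10.224.
AQI = 101 + 49/12.414·10.224 ≈ 141.36 ⇒ 141.
Site A: row 12.324–24.266 (AQI 51–100). (100−51)·(20.397−12.324)/(24.266−12.324) + 51 = 49·8.073/11.942 + 51 ≈ 84.12 → 84.
AQIs: Site G=165, Site E=107, Site K=76, Site B=141, Site A=84. Sum = 165 + 107 + 76 + 141 + 84 = 573.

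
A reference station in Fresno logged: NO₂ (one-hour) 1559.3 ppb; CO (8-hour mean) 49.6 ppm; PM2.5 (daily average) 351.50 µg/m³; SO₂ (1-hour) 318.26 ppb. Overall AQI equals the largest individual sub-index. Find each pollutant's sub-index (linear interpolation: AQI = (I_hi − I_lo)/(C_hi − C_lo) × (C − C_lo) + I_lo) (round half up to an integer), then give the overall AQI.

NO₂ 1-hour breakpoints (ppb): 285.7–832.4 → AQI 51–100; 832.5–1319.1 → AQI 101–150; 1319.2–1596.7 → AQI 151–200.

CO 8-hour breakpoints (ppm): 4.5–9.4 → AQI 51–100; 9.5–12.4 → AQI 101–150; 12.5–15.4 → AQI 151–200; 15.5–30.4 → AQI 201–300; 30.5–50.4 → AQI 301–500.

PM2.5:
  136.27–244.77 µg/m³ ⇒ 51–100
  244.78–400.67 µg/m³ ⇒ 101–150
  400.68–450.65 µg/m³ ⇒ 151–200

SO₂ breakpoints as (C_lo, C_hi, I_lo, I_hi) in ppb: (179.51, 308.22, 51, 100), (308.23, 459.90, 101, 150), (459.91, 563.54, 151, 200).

492

NO₂: 1559.3 lies in 1319.2–1596.7, so I_lo=151, I_hi=200, C_lo=1319.2, C_hi=1596.7.
(200−151)/(1596.7−1319.2) × (1559.3−1319.2) + 151 = 49/277.5 × 240.1 + 151 ≈ 193.40 → 193.
CO: 49.6 ∈ [30.5, 50.4] ↔ index [301, 500].
301 + (49.6−30.5)·(500−301)/(50.4−30.5) = 301 + 19.1·199/19.9 ≈ 492.00, so AQI = 492.
PM2.5: 351.50 ∈ [244.78, 400.67] ↔ index [101, 150].
101 + (351.50−244.78)·(150−101)/(400.67−244.78) = 101 + 106.72·49/155.89 ≈ 134.54, so AQI = 135.
SO₂ 318.26: bracket 308.23–459.90 → index 101–150; slope 49/151.67, offset 10.03.
AQI = 101 + 49/151.67·10.03 ≈ 104.24 ⇒ 104.
Sub-indices: NO₂→193, CO→492, PM2.5→135, SO₂→104. Overall AQI = max = 492; dominant pollutant is CO.
AQI 492: Hazardous.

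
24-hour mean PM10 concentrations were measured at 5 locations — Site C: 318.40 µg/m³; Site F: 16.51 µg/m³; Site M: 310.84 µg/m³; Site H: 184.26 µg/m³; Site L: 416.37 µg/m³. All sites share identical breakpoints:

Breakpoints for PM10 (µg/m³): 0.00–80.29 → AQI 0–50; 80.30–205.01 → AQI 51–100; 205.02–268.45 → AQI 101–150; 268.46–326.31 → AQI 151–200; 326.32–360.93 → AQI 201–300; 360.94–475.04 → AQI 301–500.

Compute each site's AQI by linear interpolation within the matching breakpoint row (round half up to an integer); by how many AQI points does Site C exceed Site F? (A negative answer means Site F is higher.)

183

Site C: row 268.46–326.31 (AQI 151–200). (200−151)·(318.40−268.46)/(326.31−268.46) + 151 = 49·49.94/57.85 + 151 ≈ 193.30 → 193.
Site F: 16.51 lies in 0.00–80.29, so I_lo=0, I_hi=50, C_lo=0.00, C_hi=80.29.
(50−0)/(80.29−0.00) × (16.51−0.00) + 0 = 50/80.29 × 16.51 + 0 ≈ 10.28 → 10.
Site M: 310.84 lies in 268.46–326.31, so I_lo=151, I_hi=200, C_lo=268.46, C_hi=326.31.
(200−151)/(326.31−268.46) × (310.84−268.46) + 151 = 49/57.85 × 42.38 + 151 ≈ 186.90 → 187.
Site H: 184.26 ∈ [80.30, 205.01] ↔ index [51, 100].
51 + (184.26−80.30)·(100−51)/(205.01−80.30) = 51 + 103.96·49/124.71 ≈ 91.85, so AQI = 92.
Site L: 416.37 lies in 360.94–475.04, so I_lo=301, I_hi=500, C_lo=360.94, C_hi=475.04.
(500−301)/(475.04−360.94) × (416.37−360.94) + 301 = 199/114.10 × 55.43 + 301 ≈ 397.67 → 398.
AQIs: Site C=193, Site F=10, Site M=187, Site H=92, Site L=398. Site C (193) − Site F (10) = 183.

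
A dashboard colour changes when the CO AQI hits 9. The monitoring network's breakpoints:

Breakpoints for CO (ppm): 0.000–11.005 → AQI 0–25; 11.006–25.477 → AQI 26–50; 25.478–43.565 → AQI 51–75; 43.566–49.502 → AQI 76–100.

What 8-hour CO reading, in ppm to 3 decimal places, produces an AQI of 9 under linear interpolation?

AQI 9 lies in the 0–25 band, which corresponds to 0.000–11.005 ppm.
C = 0.000 + (9−0)×(11.005−0.000)/(25−0) = 0.000 + 9×11.005/25 ≈ 3.96180 ppm → 3.962 ppm to 3 dp.

3.962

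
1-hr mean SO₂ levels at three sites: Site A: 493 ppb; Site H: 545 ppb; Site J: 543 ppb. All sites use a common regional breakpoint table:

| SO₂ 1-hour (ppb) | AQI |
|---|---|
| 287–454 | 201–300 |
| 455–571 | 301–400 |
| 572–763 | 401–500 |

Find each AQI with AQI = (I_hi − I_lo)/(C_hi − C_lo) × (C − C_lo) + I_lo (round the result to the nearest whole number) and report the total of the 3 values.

Site A: 493 lies in 455–571, so I_lo=301, I_hi=400, C_lo=455, C_hi=571.
(400−301)/(571−455) × (493−455) + 301 = 99/116 × 38 + 301 ≈ 333.43 → 333.
Site H: 545 lies in 455–571, so I_lo=301, I_hi=400, C_lo=455, C_hi=571.
(400−301)/(571−455) × (545−455) + 301 = 99/116 × 90 + 301 ≈ 377.81 → 378.
Site J: 543 lies in 455–571, so I_lo=301, I_hi=400, C_lo=455, C_hi=571.
(400−301)/(571−455) × (543−455) + 301 = 99/116 × 88 + 301 ≈ 376.10 → 376.
AQIs: Site A=333, Site H=378, Site J=376. Sum = 333 + 378 + 376 = 1087.

1087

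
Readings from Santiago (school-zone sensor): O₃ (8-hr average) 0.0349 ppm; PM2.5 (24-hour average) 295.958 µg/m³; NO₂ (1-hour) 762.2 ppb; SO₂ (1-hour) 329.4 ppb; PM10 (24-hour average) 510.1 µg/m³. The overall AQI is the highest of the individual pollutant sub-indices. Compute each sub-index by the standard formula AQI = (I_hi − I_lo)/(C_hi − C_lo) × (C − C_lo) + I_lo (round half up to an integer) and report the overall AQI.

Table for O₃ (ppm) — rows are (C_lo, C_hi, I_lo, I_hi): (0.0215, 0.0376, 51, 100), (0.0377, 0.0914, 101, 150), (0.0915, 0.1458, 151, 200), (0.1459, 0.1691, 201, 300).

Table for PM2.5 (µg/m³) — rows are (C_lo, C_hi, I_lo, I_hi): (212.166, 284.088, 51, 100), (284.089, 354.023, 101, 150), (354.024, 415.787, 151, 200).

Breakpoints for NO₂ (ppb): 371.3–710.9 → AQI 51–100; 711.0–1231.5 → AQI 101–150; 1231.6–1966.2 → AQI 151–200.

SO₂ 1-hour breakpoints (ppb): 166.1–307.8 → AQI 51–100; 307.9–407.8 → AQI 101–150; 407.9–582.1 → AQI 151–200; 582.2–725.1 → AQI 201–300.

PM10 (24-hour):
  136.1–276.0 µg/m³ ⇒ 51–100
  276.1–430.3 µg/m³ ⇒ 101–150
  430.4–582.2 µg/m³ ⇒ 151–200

177

O₃: row 0.0215–0.0376 (AQI 51–100). (100−51)·(0.0349−0.0215)/(0.0376−0.0215) + 51 = 49·0.0134/0.0161 + 51 ≈ 91.78 → 92.
PM2.5 295.958: bracket 284.089–354.023 → index 101–150; slope 49/69.934, offset 11.869.
AQI = 101 + 49/69.934·11.869 ≈ 109.32 ⇒ 109.
NO₂: 762.2 ∈ [711.0, 1231.5] ↔ index [101, 150].
101 + (762.2−711.0)·(150−101)/(1231.5−711.0) = 101 + 51.2·49/520.5 ≈ 105.82, so AQI = 106.
SO₂: 329.4 lies in 307.9–407.8, so I_lo=101, I_hi=150, C_lo=307.9, C_hi=407.8.
(150−101)/(407.8−307.9) × (329.4−307.9) + 101 = 49/99.9 × 21.5 + 101 ≈ 111.55 → 112.
PM10: row 430.4–582.2 (AQI 151–200). (200−151)·(510.1−430.4)/(582.2−430.4) + 151 = 49·79.7/151.8 + 151 ≈ 176.73 → 177.
Sub-indices: O₃→92, PM2.5→109, NO₂→106, SO₂→112, PM10→177. Overall AQI = max = 177; dominant pollutant is PM10.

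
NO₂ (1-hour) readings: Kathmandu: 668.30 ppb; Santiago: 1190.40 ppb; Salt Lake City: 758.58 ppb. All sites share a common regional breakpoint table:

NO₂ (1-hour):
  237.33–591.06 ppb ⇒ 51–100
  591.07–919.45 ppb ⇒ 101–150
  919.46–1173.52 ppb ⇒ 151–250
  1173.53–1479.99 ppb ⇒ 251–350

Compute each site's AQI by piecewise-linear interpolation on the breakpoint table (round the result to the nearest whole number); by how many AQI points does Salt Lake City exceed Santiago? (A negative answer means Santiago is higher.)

Kathmandu: 668.30 ∈ [591.07, 919.45] ↔ index [101, 150].
101 + (668.30−591.07)·(150−101)/(919.45−591.07) = 101 + 77.23·49/328.38 ≈ 112.52, so AQI = 113.
Santiago 1190.40: bracket 1173.53–1479.99 → index 251–350; slope 99/306.46, offset 16.87.
AQI = 251 + 99/306.46·16.87 ≈ 256.45 ⇒ 256.
Salt Lake City: 758.58 ∈ [591.07, 919.45] ↔ index [101, 150].
101 + (758.58−591.07)·(150−101)/(919.45−591.07) = 101 + 167.51·49/328.38 ≈ 126.00, so AQI = 126.
AQIs: Kathmandu=113, Santiago=256, Salt Lake City=126. Salt Lake City (126) − Santiago (256) = -130.

-130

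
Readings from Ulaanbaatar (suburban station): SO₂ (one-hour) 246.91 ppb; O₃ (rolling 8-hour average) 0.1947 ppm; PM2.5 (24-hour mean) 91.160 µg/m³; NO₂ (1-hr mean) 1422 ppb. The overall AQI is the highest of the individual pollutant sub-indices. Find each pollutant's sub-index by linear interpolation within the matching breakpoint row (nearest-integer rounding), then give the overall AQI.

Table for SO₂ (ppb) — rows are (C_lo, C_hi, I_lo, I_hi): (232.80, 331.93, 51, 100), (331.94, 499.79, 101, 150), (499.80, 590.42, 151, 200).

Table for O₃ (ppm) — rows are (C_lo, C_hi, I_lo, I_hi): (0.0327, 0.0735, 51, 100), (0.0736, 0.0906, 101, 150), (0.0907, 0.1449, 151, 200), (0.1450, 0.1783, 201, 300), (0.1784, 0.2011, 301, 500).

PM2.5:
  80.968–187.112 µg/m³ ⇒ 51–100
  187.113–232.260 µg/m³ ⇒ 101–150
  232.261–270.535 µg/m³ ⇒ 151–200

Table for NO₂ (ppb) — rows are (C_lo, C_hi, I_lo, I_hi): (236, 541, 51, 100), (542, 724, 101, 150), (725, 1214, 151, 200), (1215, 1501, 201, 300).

SO₂: 246.91 lies in 232.80–331.93, so I_lo=51, I_hi=100, C_lo=232.80, C_hi=331.93.
(100−51)/(331.93−232.80) × (246.91−232.80) + 51 = 49/99.13 × 14.11 + 51 ≈ 57.97 → 58.
O₃ 0.1947: bracket 0.1784–0.2011 → index 301–500; slope 199/0.0227, offset 0.0163.
AQI = 301 + 199/0.0227·0.0163 ≈ 443.89 ⇒ 444.
PM2.5: 91.160 lies in 80.968–187.112, so I_lo=51, I_hi=100, C_lo=80.968, C_hi=187.112.
(100−51)/(187.112−80.968) × (91.160−80.968) + 51 = 49/106.144 × 10.192 + 51 ≈ 55.71 → 56.
NO₂: row 1215–1501 (AQI 201–300). (300−201)·(1422−1215)/(1501−1215) + 201 = 99·207/286 + 201 ≈ 272.65 → 273.
Sub-indices: SO₂→58, O₃→444, PM2.5→56, NO₂→273. Overall AQI = max = 444; dominant pollutant is O₃.
AQI 444: Hazardous.

444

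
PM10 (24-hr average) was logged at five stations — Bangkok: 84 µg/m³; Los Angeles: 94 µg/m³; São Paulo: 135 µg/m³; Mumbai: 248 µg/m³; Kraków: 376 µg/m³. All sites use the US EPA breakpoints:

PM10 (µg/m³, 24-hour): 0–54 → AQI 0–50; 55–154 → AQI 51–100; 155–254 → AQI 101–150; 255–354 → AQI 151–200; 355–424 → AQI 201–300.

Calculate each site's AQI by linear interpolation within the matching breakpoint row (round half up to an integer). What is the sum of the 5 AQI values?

604

Bangkok: 84 ∈ [55, 154] ↔ index [51, 100].
51 + (84−55)·(100−51)/(154−55) = 51 + 29·49/99 ≈ 65.35, so AQI = 65.
Los Angeles: row 55–154 (AQI 51–100). (100−51)·(94−55)/(154−55) + 51 = 49·39/99 + 51 ≈ 70.30 → 70.
São Paulo: 135 ∈ [55, 154] ↔ index [51, 100].
51 + (135−55)·(100−51)/(154−55) = 51 + 80·49/99 ≈ 90.60, so AQI = 91.
Mumbai 248: bracket 155–254 → index 101–150; slope 49/99, offset 93.
AQI = 101 + 49/99·93 ≈ 147.03 ⇒ 147.
Kraków: 376 lies in 355–424, so I_lo=201, I_hi=300, C_lo=355, C_hi=424.
(300−201)/(424−355) × (376−355) + 201 = 99/69 × 21 + 201 ≈ 231.13 → 231.
AQIs: Bangkok=65, Los Angeles=70, São Paulo=91, Mumbai=147, Kraków=231. Sum = 65 + 70 + 91 + 147 + 231 = 604.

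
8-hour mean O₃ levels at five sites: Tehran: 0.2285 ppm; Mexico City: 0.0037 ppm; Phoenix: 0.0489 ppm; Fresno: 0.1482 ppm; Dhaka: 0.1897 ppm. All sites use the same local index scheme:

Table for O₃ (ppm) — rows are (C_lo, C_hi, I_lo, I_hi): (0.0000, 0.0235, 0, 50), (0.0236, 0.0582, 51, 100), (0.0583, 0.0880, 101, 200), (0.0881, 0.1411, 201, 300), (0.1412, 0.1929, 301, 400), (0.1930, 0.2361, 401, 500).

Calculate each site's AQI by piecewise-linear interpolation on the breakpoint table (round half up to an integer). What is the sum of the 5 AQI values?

1286

Tehran: 0.2285 lies in 0.1930–0.2361, so I_lo=401, I_hi=500, C_lo=0.1930, C_hi=0.2361.
(500−401)/(0.2361−0.1930) × (0.2285−0.1930) + 401 = 99/0.0431 × 0.0355 + 401 ≈ 482.54 → 483.
Mexico City: row 0.0000–0.0235 (AQI 0–50). (50−0)·(0.0037−0.0000)/(0.0235−0.0000) + 0 = 50·0.0037/0.0235 + 0 ≈ 7.87 → 8.
Phoenix 0.0489: bracket 0.0236–0.0582 → index 51–100; slope 49/0.0346, offset 0.0253.
AQI = 51 + 49/0.0346·0.0253 ≈ 86.83 ⇒ 87.
Fresno 0.1482: bracket 0.1412–0.1929 → index 301–400; slope 99/0.0517, offset 0.0070.
AQI = 301 + 99/0.0517·0.0070 ≈ 314.40 ⇒ 314.
Dhaka 0.1897: bracket 0.1412–0.1929 → index 301–400; slope 99/0.0517, offset 0.0485.
AQI = 301 + 99/0.0517·0.0485 ≈ 393.87 ⇒ 394.
AQIs: Tehran=483, Mexico City=8, Phoenix=87, Fresno=314, Dhaka=394. Sum = 483 + 8 + 87 + 314 + 394 = 1286.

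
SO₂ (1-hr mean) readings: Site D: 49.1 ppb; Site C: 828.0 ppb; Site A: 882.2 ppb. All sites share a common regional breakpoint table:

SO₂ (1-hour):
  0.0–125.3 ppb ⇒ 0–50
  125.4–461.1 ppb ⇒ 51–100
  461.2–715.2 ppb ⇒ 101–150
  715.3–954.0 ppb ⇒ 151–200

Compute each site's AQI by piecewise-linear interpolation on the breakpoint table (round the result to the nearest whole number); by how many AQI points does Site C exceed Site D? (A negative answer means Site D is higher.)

154

Site D: row 0.0–125.3 (AQI 0–50). (50−0)·(49.1−0.0)/(125.3−0.0) + 0 = 50·49.1/125.3 + 0 ≈ 19.59 → 20.
Site C 828.0: bracket 715.3–954.0 → index 151–200; slope 49/238.7, offset 112.7.
AQI = 151 + 49/238.7·112.7 ≈ 174.13 ⇒ 174.
Site A 882.2: bracket 715.3–954.0 → index 151–200; slope 49/238.7, offset 166.9.
AQI = 151 + 49/238.7·166.9 ≈ 185.26 ⇒ 185.
AQIs: Site D=20, Site C=174, Site A=185. Site C (174) − Site D (20) = 154.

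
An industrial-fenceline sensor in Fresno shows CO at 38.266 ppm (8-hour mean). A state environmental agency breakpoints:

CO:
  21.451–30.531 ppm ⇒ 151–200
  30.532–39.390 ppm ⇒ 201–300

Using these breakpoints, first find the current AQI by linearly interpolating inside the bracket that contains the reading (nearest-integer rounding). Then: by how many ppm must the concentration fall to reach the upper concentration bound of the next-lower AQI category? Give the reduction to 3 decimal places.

7.735

CO: row 30.532–39.390 (AQI 201–300). (300−201)·(38.266−30.532)/(39.390−30.532) + 201 = 99·7.734/8.858 + 201 ≈ 287.44 → 287.
Current AQI 287 is in the Very Unhealthy range (201–300). The next-lower category tops out at AQI 200, whose upper concentration bound is 30.531 ppm.
Reduction needed = 38.266 − 30.531 = 7.735 ppm.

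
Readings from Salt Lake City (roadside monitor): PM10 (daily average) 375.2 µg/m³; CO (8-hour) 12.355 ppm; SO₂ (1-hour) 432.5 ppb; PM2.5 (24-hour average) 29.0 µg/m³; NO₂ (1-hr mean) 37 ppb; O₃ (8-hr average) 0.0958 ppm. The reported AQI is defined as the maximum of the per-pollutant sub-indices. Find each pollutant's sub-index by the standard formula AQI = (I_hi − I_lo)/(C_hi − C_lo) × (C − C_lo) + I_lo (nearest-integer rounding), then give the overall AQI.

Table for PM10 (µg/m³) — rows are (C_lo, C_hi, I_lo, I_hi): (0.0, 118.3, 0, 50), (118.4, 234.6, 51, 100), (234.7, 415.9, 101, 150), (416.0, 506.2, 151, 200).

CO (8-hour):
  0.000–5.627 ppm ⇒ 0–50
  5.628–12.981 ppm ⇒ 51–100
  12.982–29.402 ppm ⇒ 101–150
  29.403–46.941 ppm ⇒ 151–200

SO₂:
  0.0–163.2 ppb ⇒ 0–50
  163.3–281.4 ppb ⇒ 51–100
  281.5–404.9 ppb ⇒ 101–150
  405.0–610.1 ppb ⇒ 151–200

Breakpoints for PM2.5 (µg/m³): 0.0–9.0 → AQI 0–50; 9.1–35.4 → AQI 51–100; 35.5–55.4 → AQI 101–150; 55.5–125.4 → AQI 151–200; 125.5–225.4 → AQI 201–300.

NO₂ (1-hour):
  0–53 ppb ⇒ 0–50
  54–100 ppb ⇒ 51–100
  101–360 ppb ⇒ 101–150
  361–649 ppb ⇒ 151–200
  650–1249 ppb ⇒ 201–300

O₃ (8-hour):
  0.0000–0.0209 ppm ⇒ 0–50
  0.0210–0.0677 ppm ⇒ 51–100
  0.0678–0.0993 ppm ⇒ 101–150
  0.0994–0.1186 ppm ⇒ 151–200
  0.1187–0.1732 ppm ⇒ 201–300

158

PM10: row 234.7–415.9 (AQI 101–150). (150−101)·(375.2−234.7)/(415.9−234.7) + 101 = 49·140.5/181.2 + 101 ≈ 138.99 → 139.
CO: 12.355 lies in 5.628–12.981, so I_lo=51, I_hi=100, C_lo=5.628, C_hi=12.981.
(100−51)/(12.981−5.628) × (12.355−5.628) + 51 = 49/7.353 × 6.727 + 51 ≈ 95.83 → 96.
SO₂: row 405.0–610.1 (AQI 151–200). (200−151)·(432.5−405.0)/(610.1−405.0) + 151 = 49·27.5/205.1 + 151 ≈ 157.57 → 158.
PM2.5: 29.0 lies in 9.1–35.4, so I_lo=51, I_hi=100, C_lo=9.1, C_hi=35.4.
(100−51)/(35.4−9.1) × (29.0−9.1) + 51 = 49/26.3 × 19.9 + 51 ≈ 88.08 → 88.
NO₂: row 0–53 (AQI 0–50). (50−0)·(37−0)/(53−0) + 0 = 50·37/53 + 0 ≈ 34.91 → 35.
O₃: 0.0958 lies in 0.0678–0.0993, so I_lo=101, I_hi=150, C_lo=0.0678, C_hi=0.0993.
(150−101)/(0.0993−0.0678) × (0.0958−0.0678) + 101 = 49/0.0315 × 0.0280 + 101 ≈ 144.56 → 145.
Sub-indices: PM10→139, CO→96, SO₂→158, PM2.5→88, NO₂→35, O₃→145. Overall AQI = max = 158; dominant pollutant is SO₂.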